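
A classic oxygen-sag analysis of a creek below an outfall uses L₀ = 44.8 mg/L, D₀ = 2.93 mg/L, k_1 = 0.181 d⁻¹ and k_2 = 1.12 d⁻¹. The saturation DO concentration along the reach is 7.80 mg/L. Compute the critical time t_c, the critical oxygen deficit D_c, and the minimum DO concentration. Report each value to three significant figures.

t_c ≈ 1.50 d; D_c ≈ 5.52 mg/L; min DO ≈ 2.28 mg/L

t_c = [1/(k_2−k_1)] ln[(k_2/k_1)(1 − D₀(k_2−k_1)/(k_1 L₀))]
= [1/(1.12−0.181)] ln[(1.12/0.181)(1 − 2.93×0.9390/(0.181×44.8))]
= (1/0.9390) ln[6.188 × 0.6607] = 1.065 × ln(4.088) = 1.065 × 1.408 = 1.500 d.
L(t_c) = L₀ e^(−k_1 t_c) = 44.8 × 0.7623 = 34.15 mg/L, and at the critical point k_2 D_c = k_1 L, so D_c = (0.181/1.12) × 34.15 = 5.519 mg/L.
Minimum DO = C_s − D_c = 7.80 − 5.519 = 2.281 mg/L.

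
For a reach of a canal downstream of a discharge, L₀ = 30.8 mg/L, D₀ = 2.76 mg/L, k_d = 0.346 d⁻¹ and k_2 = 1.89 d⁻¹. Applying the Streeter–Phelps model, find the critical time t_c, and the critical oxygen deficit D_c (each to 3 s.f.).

t_c ≈ 0.769 d; D_c ≈ 4.32 mg/L

t_c = [1/(k_2−k_d)] ln[(k_2/k_d)(1 − D₀(k_2−k_d)/(k_d L₀))]
= [1/(1.89−0.346)] ln[(1.89/0.346)(1 − 2.76×1.544/(0.346×30.8))]
= (1/1.544) ln[5.462 × 0.6001] = 0.6477 × ln(3.278) = 0.6477 × 1.187 = 0.7690 d.
D_c = (k_d/k_2) L₀ e^(−k_d t_c) = (0.346/1.89) × 30.8 × e^(−0.346×0.7690) = 0.1831 × 30.8 × 0.7664 = 4.321 mg/L.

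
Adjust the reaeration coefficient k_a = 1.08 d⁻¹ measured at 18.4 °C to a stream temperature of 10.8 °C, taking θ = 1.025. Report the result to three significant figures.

k_a(T₂) = k_a(T₁) · θ^(T₂−T₁) = 1.08 × 1.025^(10.8−18.4)
= 1.08 × 1.025^-7.60 = 1.08 × 0.8289 = 0.8952 d⁻¹.

k_a ≈ 0.895 d⁻¹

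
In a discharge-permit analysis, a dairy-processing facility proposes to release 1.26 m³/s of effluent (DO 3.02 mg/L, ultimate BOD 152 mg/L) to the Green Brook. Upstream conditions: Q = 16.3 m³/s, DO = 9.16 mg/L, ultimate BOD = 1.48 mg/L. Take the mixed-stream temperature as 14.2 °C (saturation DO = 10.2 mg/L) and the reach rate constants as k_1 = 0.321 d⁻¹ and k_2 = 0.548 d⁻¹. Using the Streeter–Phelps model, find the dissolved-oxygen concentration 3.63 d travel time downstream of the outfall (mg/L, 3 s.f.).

Mixed DO = (16.3×9.16 + 1.26×3.02)/(16.3+1.26) = 153.1/17.56 = 8.719 mg/L.
Mixed L₀ = (16.3×1.48 + 1.26×152)/(17.56) = 215.6/17.56 = 12.28 mg/L.
Initial deficit D₀ = C_s − DO₀ = 10.2 − 8.719 = 1.481 mg/L.
D(3.63) = [0.321×12.28/(0.548−0.321)](e^(−0.321×3.63) − e^(−0.548×3.63)) + 1.481 e^(−0.548×3.63)
= 17.37 × (0.3119 − 0.1368) + 1.481 × 0.1368 = 3.242 mg/L.
DO = 10.2 − 3.242 = 6.958 mg/L.

DO ≈ 6.96 mg/L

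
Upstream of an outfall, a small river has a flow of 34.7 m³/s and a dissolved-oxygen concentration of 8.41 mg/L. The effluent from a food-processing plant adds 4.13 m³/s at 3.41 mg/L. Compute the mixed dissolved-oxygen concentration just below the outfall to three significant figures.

7.88 mg/L

Flow-weighted mixing: C = (Q_r C_r + Q_w C_w)/(Q_r + Q_w)
= (34.7×8.41 + 4.13×3.41)/(34.7 + 4.13) = 305.9/38.83 = 7.878 mg/L.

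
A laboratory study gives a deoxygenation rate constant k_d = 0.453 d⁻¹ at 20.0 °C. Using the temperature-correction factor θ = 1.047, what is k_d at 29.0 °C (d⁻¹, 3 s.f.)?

k_d(T₂) = k_d(T₁) · θ^(T₂−T₁) = 0.453 × 1.047^(29.0−20.0)
= 0.453 × 1.047^9.00 = 0.453 × 1.512 = 0.6849 d⁻¹.

k_d ≈ 0.685 d⁻¹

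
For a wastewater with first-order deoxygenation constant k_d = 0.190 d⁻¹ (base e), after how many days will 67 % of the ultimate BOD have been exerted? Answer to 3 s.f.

t ≈ 5.84 d

y/L₀ = 1 − e^(−k_d t) = 0.67 ⇒ e^(−k_d t) = 0.330
t = −ln(0.330) / 0.190 = 1.109 / 0.190 = 5.835 d.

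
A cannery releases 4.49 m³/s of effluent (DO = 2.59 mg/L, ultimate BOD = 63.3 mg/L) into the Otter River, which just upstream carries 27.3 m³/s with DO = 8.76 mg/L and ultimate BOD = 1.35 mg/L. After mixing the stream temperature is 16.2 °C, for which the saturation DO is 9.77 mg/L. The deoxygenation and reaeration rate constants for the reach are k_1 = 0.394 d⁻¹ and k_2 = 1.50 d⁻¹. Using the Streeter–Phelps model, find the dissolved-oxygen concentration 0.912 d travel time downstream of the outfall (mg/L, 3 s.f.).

Mixed DO = (27.3×8.76 + 4.49×2.59)/(27.3+4.49) = 250.8/31.79 = 7.889 mg/L.
Mixed L₀ = (27.3×1.35 + 4.49×63.3)/(31.79) = 321.1/31.79 = 10.10 mg/L.
Initial deficit D₀ = C_s − DO₀ = 9.77 − 7.889 = 1.881 mg/L.
D(0.912) = [0.394×10.10/(1.50−0.394)](e^(−0.394×0.912) − e^(−1.50×0.912)) + 1.881 e^(−1.50×0.912)
= 3.598 × (0.6981 − 0.2546) + 1.881 × 0.2546 = 2.075 mg/L.
DO = 9.77 − 2.075 = 7.695 mg/L.

DO ≈ 7.70 mg/L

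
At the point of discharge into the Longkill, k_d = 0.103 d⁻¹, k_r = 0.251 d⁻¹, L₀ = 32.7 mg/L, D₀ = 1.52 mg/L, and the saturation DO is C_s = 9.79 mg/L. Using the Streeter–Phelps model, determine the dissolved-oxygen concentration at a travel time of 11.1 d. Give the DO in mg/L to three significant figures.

DO ≈ 3.85 mg/L

k_d L₀/(k_r−k_d) = 0.103×32.7/(0.251−0.103) = 3.368/0.1480 = 22.76 mg/L.
e^(−k_d t) = e^(−0.103×11.10) = 0.3188; e^(−k_r t) = e^(−0.251×11.10) = 0.06166.
D = 22.76 × (0.3188 − 0.06166) + 1.52 × 0.06166 = 5.851 + 0.09373 = 5.945 mg/L.
DO = C_s − D = 9.79 − 5.945 = 3.845 mg/L.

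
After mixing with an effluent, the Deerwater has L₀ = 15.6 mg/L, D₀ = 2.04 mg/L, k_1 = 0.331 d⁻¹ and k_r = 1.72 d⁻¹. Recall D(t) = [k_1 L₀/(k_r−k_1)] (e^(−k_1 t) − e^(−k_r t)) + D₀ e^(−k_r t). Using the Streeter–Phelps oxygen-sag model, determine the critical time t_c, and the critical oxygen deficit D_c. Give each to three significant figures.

t_c = [1/(k_r−k_1)] ln[(k_r/k_1)(1 − D₀(k_r−k_1)/(k_1 L₀))]
= [1/(1.72−0.331)] ln[(1.72/0.331)(1 − 2.04×1.389/(0.331×15.6))]
= (1/1.389) ln[5.196 × 0.4512] = 0.7199 × ln(2.345) = 0.7199 × 0.8522 = 0.6135 d.
D_c = (k_1/k_r) L₀ e^(−k_1 t_c) = (0.331/1.72) × 15.6 × e^(−0.331×0.6135) = 0.1924 × 15.6 × 0.8162 = 2.450 mg/L.

t_c ≈ 0.614 d; D_c ≈ 2.45 mg/L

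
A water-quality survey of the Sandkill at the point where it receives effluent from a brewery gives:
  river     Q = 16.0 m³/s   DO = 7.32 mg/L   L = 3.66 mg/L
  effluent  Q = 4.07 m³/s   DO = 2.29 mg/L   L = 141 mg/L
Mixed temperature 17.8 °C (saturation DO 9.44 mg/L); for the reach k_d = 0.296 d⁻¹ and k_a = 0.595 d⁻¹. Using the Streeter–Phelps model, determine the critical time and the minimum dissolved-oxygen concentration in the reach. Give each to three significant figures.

Mixed DO = (16.0×7.32 + 4.07×2.29)/(16.0+4.07) = 126.4/20.07 = 6.300 mg/L.
Mixed L₀ = (16.0×3.66 + 4.07×141)/(20.07) = 632.4/20.07 = 31.51 mg/L.
Initial deficit D₀ = C_s − DO₀ = 9.44 − 6.300 = 3.140 mg/L.
t_c = (1/0.2990) ln[(0.595/0.296)(1 − 3.140×0.2990/(0.296×31.51))] = 3.344 × ln(1.808) = 1.980 d.
D_c = (0.296/0.595) × 31.51 × e^(−0.296×1.980) = 0.4975 × 31.51 × 0.5565 = 8.723 mg/L.
Minimum DO = 9.44 − 8.723 = 0.7169 mg/L.

t_c ≈ 1.98 d; minimum DO ≈ 0.717 mg/L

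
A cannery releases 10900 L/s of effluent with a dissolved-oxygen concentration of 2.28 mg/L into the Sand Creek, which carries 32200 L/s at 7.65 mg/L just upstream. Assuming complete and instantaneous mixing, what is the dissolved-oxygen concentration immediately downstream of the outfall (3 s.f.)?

Flow-weighted mixing: C = (Q_r C_r + Q_w C_w)/(Q_r + Q_w)
= (32200×7.65 + 10900×2.28)/(32200 + 10900) = 271200/43100 = 6.292 mg/L.

6.29 mg/L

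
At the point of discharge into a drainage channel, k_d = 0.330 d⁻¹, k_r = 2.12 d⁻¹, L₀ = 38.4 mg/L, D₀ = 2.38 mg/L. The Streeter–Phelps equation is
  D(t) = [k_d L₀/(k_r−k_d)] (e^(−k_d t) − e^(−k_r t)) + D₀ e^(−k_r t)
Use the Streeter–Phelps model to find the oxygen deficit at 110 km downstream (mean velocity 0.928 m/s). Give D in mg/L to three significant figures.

D ≈ 4.25 mg/L

Travel time t = x/v = 110 km / (0.928 m/s) = 110000 m / 0.928 m/s = 118500 s = 1.372 d.
k_d L₀/(k_r−k_d) = 0.330×38.4/(2.12−0.330) = 12.67/1.790 = 7.079 mg/L.
e^(−k_d t) = e^(−0.330×1.372) = 0.6359; e^(−k_r t) = e^(−2.12×1.372) = 0.05456.
D = 7.079 × (0.6359 − 0.05456) + 2.38 × 0.05456 = 4.115 + 0.1298 = 4.245 mg/L.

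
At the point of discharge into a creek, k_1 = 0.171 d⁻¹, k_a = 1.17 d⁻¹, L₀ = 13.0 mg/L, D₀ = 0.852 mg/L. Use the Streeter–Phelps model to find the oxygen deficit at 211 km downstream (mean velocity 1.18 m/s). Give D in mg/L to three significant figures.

Travel time t = x/v = 211 km / (1.18 m/s) = 211000 m / 1.18 m/s = 178800 s = 2.070 d.
k_1 L₀/(k_a−k_1) = 0.171×13.0/(1.17−0.171) = 2.223/0.9990 = 2.225 mg/L.
e^(−k_1 t) = e^(−0.171×2.070) = 0.7019; e^(−k_a t) = e^(−1.17×2.070) = 0.08879.
D = 2.225 × (0.7019 − 0.08879) + 0.852 × 0.08879 = 1.364 + 0.07565 = 1.440 mg/L.

D ≈ 1.44 mg/L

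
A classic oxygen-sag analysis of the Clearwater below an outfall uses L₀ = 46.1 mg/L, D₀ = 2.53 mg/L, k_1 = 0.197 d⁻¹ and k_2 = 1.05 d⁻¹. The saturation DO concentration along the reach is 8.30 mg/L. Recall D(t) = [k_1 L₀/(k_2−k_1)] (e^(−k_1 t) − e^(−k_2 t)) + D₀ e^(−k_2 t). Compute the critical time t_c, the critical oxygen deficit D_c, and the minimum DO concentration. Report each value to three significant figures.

t_c ≈ 1.64 d; D_c ≈ 6.26 mg/L; min DO ≈ 2.04 mg/L

t_c = [1/(k_2−k_1)] ln[(k_2/k_1)(1 − D₀(k_2−k_1)/(k_1 L₀))]
= [1/(1.05−0.197)] ln[(1.05/0.197)(1 − 2.53×0.8530/(0.197×46.1))]
= (1/0.8530) ln[5.330 × 0.7624] = 1.172 × ln(4.063) = 1.172 × 1.402 = 1.644 d.
D_c = (k_1/k_2) L₀ e^(−k_1 t_c) = (0.197/1.05) × 46.1 × e^(−0.197×1.644) = 0.1876 × 46.1 × 0.7234 = 6.257 mg/L.
Minimum DO = C_s − D_c = 8.30 − 6.257 = 2.043 mg/L.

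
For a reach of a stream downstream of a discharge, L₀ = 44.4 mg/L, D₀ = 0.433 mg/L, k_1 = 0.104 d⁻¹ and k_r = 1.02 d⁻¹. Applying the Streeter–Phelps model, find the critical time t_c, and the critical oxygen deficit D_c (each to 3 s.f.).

At the critical point dD/dt = 0, so k_1 L₀ e^(−k_1 t) = k_r D. Substituting D(t) from the Streeter–Phelps equation and solving for t gives
t_c = ln[(k_r/k_1)(1 − D₀(k_r−k_1)/(k_1 L₀))] / (k_r−k_1).
Here k_r−k_1 = 0.9160 d⁻¹ and 1 − D₀(k_r−k_1)/(k_1 L₀) = 1 − 0.433×0.9160/(0.104×44.4) = 0.9141, so
t_c = ln(9.808 × 0.9141) / 0.9160 = 2.193 / 0.9160 = 2.394 d.
D_c = (k_1/k_r) L₀ e^(−k_1 t_c) = (0.104/1.02) × 44.4 × e^(−0.104×2.394) = 0.1020 × 44.4 × 0.7796 = 3.529 mg/L.

t_c ≈ 2.39 d; D_c ≈ 3.53 mg/L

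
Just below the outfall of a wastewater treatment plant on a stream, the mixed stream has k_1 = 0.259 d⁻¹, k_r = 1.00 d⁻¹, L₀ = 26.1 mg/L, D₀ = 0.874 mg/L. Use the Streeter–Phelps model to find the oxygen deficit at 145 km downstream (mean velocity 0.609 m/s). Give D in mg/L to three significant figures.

Travel time t = x/v = 145 km / (0.609 m/s) = 145000 m / 0.609 m/s = 238100 s = 2.756 d.
k_1 L₀/(k_r−k_1) = 0.259×26.1/(1.00−0.259) = 6.760/0.7410 = 9.123 mg/L.
e^(−k_1 t) = e^(−0.259×2.756) = 0.4898; e^(−k_r t) = e^(−1.00×2.756) = 0.06356.
D = 9.123 × (0.4898 − 0.06356) + 0.874 × 0.06356 = 3.889 + 0.05555 = 3.944 mg/L.

D ≈ 3.94 mg/L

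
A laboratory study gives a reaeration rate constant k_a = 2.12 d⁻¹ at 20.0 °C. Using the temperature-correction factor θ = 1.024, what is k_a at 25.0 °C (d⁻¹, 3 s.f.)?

k_a(T₂) = k_a(T₁) · θ^(T₂−T₁) = 2.12 × 1.024^(25.0−20.0)
= 2.12 × 1.024^5.00 = 2.12 × 1.126 = 2.387 d⁻¹.

k_a ≈ 2.39 d⁻¹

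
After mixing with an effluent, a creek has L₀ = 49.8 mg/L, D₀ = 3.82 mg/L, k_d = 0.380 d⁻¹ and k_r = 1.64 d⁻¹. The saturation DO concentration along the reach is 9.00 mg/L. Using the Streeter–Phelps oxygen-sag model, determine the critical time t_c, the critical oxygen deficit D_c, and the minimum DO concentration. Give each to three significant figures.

At the critical point dD/dt = 0, so k_d L₀ e^(−k_d t) = k_r D. Substituting D(t) from the Streeter–Phelps equation and solving for t gives
t_c = ln[(k_r/k_d)(1 − D₀(k_r−k_d)/(k_d L₀))] / (k_r−k_d).
Here k_r−k_d = 1.260 d⁻¹ and 1 − D₀(k_r−k_d)/(k_d L₀) = 1 − 3.82×1.260/(0.380×49.8) = 0.7457, so
t_c = ln(4.316 × 0.7457) / 1.260 = 1.169 / 1.260 = 0.9276 d.
L(t_c) = L₀ e^(−k_d t_c) = 49.8 × 0.7029 = 35.01 mg/L, and at the critical point k_r D_c = k_d L, so D_c = (0.380/1.64) × 35.01 = 8.111 mg/L.
Minimum DO = C_s − D_c = 9.00 − 8.111 = 0.8888 mg/L.

t_c ≈ 0.928 d; D_c ≈ 8.11 mg/L; min DO ≈ 0.889 mg/L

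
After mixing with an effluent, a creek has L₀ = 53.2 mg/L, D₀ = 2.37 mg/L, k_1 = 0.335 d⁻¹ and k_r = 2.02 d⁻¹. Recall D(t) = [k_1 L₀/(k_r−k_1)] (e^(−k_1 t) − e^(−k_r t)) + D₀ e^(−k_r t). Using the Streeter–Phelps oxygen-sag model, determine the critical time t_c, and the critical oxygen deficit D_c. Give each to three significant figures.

t_c ≈ 0.916 d; D_c ≈ 6.49 mg/L

t_c = [1/(k_r−k_1)] ln[(k_r/k_1)(1 − D₀(k_r−k_1)/(k_1 L₀))]
= [1/(2.02−0.335)] ln[(2.02/0.335)(1 − 2.37×1.685/(0.335×53.2))]
= (1/1.685) ln[6.030 × 0.7759] = 0.5935 × ln(4.679) = 0.5935 × 1.543 = 0.9157 d.
L(t_c) = L₀ e^(−k_1 t_c) = 53.2 × 0.7358 = 39.15 mg/L, and at the critical point k_r D_c = k_1 L, so D_c = (0.335/2.02) × 39.15 = 6.492 mg/L.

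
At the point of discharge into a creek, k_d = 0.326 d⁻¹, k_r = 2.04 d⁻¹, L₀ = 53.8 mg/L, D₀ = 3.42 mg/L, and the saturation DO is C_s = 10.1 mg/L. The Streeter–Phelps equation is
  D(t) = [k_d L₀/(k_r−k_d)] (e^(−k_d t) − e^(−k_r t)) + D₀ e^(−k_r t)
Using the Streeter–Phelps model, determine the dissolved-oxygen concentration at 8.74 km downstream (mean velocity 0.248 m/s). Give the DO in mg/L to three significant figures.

Travel time t = x/v = 8.74 km / (0.248 m/s) = 8740 m / 0.248 m/s = 35240 s = 0.4079 d.
k_d L₀/(k_r−k_d) = 0.326×53.8/(2.04−0.326) = 17.54/1.714 = 10.23 mg/L.
e^(−k_d t) = e^(−0.326×0.4079) = 0.8755; e^(−k_r t) = e^(−2.04×0.4079) = 0.4351.
D = 10.23 × (0.8755 − 0.4351) + 3.42 × 0.4351 = 4.506 + 1.488 = 5.994 mg/L.
DO = C_s − D = 10.1 − 5.994 = 4.106 mg/L.

DO ≈ 4.11 mg/L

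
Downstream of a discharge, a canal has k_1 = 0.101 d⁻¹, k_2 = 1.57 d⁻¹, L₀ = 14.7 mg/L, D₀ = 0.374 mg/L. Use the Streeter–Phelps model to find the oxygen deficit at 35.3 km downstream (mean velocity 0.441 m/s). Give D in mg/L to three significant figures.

Travel time t = x/v = 35.3 km / (0.441 m/s) = 35300 m / 0.441 m/s = 80050 s = 0.9265 d.
k_1 L₀/(k_2−k_1) = 0.101×14.7/(1.57−0.101) = 1.485/1.469 = 1.011 mg/L.
e^(−k_1 t) = e^(−0.101×0.9265) = 0.9107; e^(−k_2 t) = e^(−1.57×0.9265) = 0.2335.
D = 1.011 × (0.9107 − 0.2335) + 0.374 × 0.2335 = 0.6844 + 0.08733 = 0.7717 mg/L.

D ≈ 0.772 mg/L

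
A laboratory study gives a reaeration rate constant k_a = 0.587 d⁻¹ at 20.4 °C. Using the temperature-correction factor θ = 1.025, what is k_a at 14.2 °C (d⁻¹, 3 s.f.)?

k_a(T₂) = k_a(T₁) · θ^(T₂−T₁) = 0.587 × 1.025^(14.2−20.4)
= 0.587 × 1.025^-6.20 = 0.587 × 0.8580 = 0.5037 d⁻¹.

k_a ≈ 0.504 d⁻¹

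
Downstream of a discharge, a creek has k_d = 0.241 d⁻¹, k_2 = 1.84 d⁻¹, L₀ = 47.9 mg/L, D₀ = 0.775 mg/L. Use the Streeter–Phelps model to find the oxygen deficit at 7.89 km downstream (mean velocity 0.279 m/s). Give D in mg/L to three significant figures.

D ≈ 3.14 mg/L

Travel time t = x/v = 7.89 km / (0.279 m/s) = 7890 m / 0.279 m/s = 28280 s = 0.3273 d.
k_d L₀/(k_2−k_d) = 0.241×47.9/(1.84−0.241) = 11.54/1.599 = 7.219 mg/L.
e^(−k_d t) = e^(−0.241×0.3273) = 0.9241; e^(−k_2 t) = e^(−1.84×0.3273) = 0.5476.
D = 7.219 × (0.9241 − 0.5476) + 0.775 × 0.5476 = 2.719 + 0.4244 = 3.143 mg/L.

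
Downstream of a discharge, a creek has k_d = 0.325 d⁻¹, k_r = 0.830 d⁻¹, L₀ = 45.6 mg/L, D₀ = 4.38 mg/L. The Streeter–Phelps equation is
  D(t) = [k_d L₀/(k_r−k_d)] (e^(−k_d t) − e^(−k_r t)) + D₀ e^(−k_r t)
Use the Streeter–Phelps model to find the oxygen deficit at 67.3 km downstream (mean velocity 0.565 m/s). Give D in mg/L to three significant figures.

Travel time t = x/v = 67.3 km / (0.565 m/s) = 67300 m / 0.565 m/s = 119100 s = 1.379 d.
k_d L₀/(k_r−k_d) = 0.325×45.6/(0.830−0.325) = 14.82/0.5050 = 29.35 mg/L.
e^(−k_d t) = e^(−0.325×1.379) = 0.6389; e^(−k_r t) = e^(−0.830×1.379) = 0.3185.
D = 29.35 × (0.6389 − 0.3185) + 4.38 × 0.3185 = 9.403 + 1.395 = 10.80 mg/L.

D ≈ 10.8 mg/L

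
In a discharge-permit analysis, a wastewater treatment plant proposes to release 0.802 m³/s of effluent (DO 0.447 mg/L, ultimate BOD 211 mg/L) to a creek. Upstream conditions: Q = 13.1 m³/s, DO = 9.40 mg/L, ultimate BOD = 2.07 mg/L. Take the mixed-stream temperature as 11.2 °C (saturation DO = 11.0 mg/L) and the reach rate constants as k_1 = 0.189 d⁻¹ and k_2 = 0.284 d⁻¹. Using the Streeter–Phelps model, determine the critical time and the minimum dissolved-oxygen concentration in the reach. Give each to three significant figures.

Mixed DO = (13.1×9.40 + 0.802×0.447)/(13.1+0.802) = 123.5/13.90 = 8.884 mg/L.
Mixed L₀ = (13.1×2.07 + 0.802×211)/(13.90) = 196.3/13.90 = 14.12 mg/L.
Initial deficit D₀ = C_s − DO₀ = 11.0 − 8.884 = 2.116 mg/L.
t_c = (1/0.09500) ln[(0.284/0.189)(1 − 2.116×0.09500/(0.189×14.12))] = 10.53 × ln(1.389) = 3.462 d.
D_c = (0.189/0.284) × 14.12 × e^(−0.189×3.462) = 0.6655 × 14.12 × 0.5198 = 4.885 mg/L.
Minimum DO = 11.0 − 4.885 = 6.115 mg/L.

t_c ≈ 3.46 d; minimum DO ≈ 6.11 mg/L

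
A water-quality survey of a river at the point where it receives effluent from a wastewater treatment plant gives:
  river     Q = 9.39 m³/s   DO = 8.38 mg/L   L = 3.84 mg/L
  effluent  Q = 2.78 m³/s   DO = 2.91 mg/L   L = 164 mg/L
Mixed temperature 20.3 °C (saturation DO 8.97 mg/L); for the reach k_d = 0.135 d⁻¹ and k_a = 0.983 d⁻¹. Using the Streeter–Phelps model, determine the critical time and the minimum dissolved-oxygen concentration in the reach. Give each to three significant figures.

Mixed DO = (9.39×8.38 + 2.78×2.91)/(9.39+2.78) = 86.78/12.17 = 7.130 mg/L.
Mixed L₀ = (9.39×3.84 + 2.78×164)/(12.17) = 492.0/12.17 = 40.43 mg/L.
Initial deficit D₀ = C_s − DO₀ = 8.97 − 7.130 = 1.840 mg/L.
t_c = (1/0.8480) ln[(0.983/0.135)(1 − 1.840×0.8480/(0.135×40.43))] = 1.179 × ln(5.200) = 1.944 d.
D_c = (0.135/0.983) × 40.43 × e^(−0.135×1.944) = 0.1373 × 40.43 × 0.7691 = 4.270 mg/L.
Minimum DO = 8.97 − 4.270 = 4.700 mg/L.

t_c ≈ 1.94 d; minimum DO ≈ 4.70 mg/L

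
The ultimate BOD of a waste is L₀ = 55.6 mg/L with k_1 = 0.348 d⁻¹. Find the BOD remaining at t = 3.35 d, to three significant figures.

L ≈ 17.3 mg/L

L_t = L₀ e^(−k_1 t) = 55.6 × e^(−0.348×3.35) = 55.6 × 0.3117 = 17.33 mg/L.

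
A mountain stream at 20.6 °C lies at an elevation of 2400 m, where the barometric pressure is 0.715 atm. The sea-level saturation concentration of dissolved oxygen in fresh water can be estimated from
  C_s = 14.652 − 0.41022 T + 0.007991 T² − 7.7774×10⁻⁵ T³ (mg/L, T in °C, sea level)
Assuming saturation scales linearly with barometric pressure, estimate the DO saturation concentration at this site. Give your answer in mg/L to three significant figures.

C_s ≈ 6.37 mg/L

At sea level: C_s = 14.652 − 0.41022×20.6 + 0.007991×20.6² − 7.7774×10⁻⁵×20.6³ = 8.913 mg/L.
Pressure correction: C_s' = 8.913 × 0.715 = 6.373 mg/L.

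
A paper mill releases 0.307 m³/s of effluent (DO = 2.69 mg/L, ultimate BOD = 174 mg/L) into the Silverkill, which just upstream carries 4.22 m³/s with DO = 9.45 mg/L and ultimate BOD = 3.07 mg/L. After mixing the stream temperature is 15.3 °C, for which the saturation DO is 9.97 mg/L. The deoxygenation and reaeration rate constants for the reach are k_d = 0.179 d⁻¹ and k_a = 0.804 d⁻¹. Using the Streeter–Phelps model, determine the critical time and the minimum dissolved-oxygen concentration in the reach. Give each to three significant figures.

Mixed DO = (4.22×9.45 + 0.307×2.69)/(4.22+0.307) = 40.70/4.527 = 8.992 mg/L.
Mixed L₀ = (4.22×3.07 + 0.307×174)/(4.527) = 66.37/4.527 = 14.66 mg/L.
Initial deficit D₀ = C_s − DO₀ = 9.97 − 8.992 = 0.9784 mg/L.
t_c = (1/0.6250) ln[(0.804/0.179)(1 − 0.9784×0.6250/(0.179×14.66))] = 1.600 × ln(3.445) = 1.979 d.
D_c = (0.179/0.804) × 14.66 × e^(−0.179×1.979) = 0.2226 × 14.66 × 0.7017 = 2.290 mg/L.
Minimum DO = 9.97 − 2.290 = 7.680 mg/L.

t_c ≈ 1.98 d; minimum DO ≈ 7.68 mg/L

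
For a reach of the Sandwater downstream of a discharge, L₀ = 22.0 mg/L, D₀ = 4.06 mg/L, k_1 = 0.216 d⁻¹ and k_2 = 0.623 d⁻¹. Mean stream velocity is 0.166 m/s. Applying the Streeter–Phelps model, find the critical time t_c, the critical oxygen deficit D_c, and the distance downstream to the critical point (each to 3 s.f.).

With k_2/k_1 = 2.884 and 1 − D₀(k_2−k_1)/(k_1 L₀) = 0.6523,
t_c = ln(2.884 × 0.6523) / (0.623 − 0.216) = ln(1.881) / 0.4070 = 0.6320/0.4070 = 1.553 d.
D_c = (k_1/k_2) L₀ e^(−k_1 t_c) = (0.216/0.623) × 22.0 × e^(−0.216×1.553) = 0.3467 × 22.0 × 0.7151 = 5.454 mg/L.
x_c = v t_c = 0.166 m/s × 1.553 d × 86400 s/d = 22270 m ≈ 22.3 km.

t_c ≈ 1.55 d; D_c ≈ 5.45 mg/L; x_c ≈ 22.3 km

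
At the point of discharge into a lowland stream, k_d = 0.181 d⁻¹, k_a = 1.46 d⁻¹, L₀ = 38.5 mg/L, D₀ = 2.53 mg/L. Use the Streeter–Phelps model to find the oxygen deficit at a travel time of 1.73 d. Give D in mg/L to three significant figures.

D ≈ 3.75 mg/L

k_d L₀/(k_a−k_d) = 0.181×38.5/(1.46−0.181) = 6.968/1.279 = 5.448 mg/L.
e^(−k_d t) = e^(−0.181×1.730) = 0.7312; e^(−k_a t) = e^(−1.46×1.730) = 0.07999.
D = 5.448 × (0.7312 − 0.07999) + 2.53 × 0.07999 = 3.548 + 0.2024 = 3.750 mg/L.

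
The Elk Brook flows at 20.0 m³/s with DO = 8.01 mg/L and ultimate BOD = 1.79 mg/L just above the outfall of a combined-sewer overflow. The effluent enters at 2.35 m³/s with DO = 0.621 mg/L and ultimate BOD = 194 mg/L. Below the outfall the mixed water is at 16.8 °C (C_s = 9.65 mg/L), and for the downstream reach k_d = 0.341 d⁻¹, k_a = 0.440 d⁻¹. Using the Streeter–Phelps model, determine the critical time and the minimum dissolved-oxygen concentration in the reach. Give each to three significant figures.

t_c ≈ 2.25 d; minimum DO ≈ 1.73 mg/L

Mixed DO = (20.0×8.01 + 2.35×0.621)/(20.0+2.35) = 161.7/22.35 = 7.233 mg/L.
Mixed L₀ = (20.0×1.79 + 2.35×194)/(22.35) = 491.7/22.35 = 22.00 mg/L.
Initial deficit D₀ = C_s − DO₀ = 9.65 − 7.233 = 2.417 mg/L.
t_c = (1/0.09900) ln[(0.440/0.341)(1 − 2.417×0.09900/(0.341×22.00))] = 10.10 × ln(1.249) = 2.247 d.
D_c = (0.341/0.440) × 22.00 × e^(−0.341×2.247) = 0.7750 × 22.00 × 0.4647 = 7.924 mg/L.
Minimum DO = 9.65 − 7.924 = 1.726 mg/L.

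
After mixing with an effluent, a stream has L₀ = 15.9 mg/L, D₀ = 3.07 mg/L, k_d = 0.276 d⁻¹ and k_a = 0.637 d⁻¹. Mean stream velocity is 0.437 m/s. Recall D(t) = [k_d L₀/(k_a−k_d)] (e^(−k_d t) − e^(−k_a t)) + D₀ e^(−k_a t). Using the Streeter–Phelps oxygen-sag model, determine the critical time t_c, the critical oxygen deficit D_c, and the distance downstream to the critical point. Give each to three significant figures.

t_c = [1/(k_a−k_d)] ln[(k_a/k_d)(1 − D₀(k_a−k_d)/(k_d L₀))]
= [1/(0.637−0.276)] ln[(0.637/0.276)(1 − 3.07×0.3610/(0.276×15.9))]
= (1/0.3610) ln[2.308 × 0.7475] = 2.770 × ln(1.725) = 2.770 × 0.5453 = 1.510 d.
D_c = (k_d/k_a) L₀ e^(−k_d t_c) = (0.276/0.637) × 15.9 × e^(−0.276×1.510) = 0.4333 × 15.9 × 0.6591 = 4.541 mg/L.
x_c = v t_c = 0.437 m/s × 1.510 d × 86400 s/d = 57030 m ≈ 57.0 km.

t_c ≈ 1.51 d; D_c ≈ 4.54 mg/L; x_c ≈ 57.0 km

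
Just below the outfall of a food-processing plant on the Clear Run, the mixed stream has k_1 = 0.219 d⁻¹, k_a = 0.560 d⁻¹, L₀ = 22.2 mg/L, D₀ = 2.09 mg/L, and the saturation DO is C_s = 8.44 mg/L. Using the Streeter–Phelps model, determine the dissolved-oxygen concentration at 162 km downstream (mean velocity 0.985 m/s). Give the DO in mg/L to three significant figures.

DO ≈ 3.23 mg/L

Travel time t = x/v = 162 km / (0.985 m/s) = 162000 m / 0.985 m/s = 164500 s = 1.904 d.
k_1 L₀/(k_a−k_1) = 0.219×22.2/(0.560−0.219) = 4.862/0.3410 = 14.26 mg/L.
e^(−k_1 t) = e^(−0.219×1.904) = 0.6591; e^(−k_a t) = e^(−0.560×1.904) = 0.3444.
D = 14.26 × (0.6591 − 0.3444) + 2.09 × 0.3444 = 4.487 + 0.7198 = 5.207 mg/L.
DO = C_s − D = 8.44 − 5.207 = 3.233 mg/L.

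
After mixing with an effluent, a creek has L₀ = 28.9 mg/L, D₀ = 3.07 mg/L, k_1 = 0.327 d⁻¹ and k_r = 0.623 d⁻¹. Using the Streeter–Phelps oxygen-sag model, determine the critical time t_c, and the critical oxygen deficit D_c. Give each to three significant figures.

With k_r/k_1 = 1.905 and 1 − D₀(k_r−k_1)/(k_1 L₀) = 0.9038,
t_c = ln(1.905 × 0.9038) / (0.623 − 0.327) = ln(1.722) / 0.2960 = 0.5435/0.2960 = 1.836 d.
L(t_c) = L₀ e^(−k_1 t_c) = 28.9 × 0.5486 = 15.85 mg/L, and at the critical point k_r D_c = k_1 L, so D_c = (0.327/0.623) × 15.85 = 8.322 mg/L.

t_c ≈ 1.84 d; D_c ≈ 8.32 mg/L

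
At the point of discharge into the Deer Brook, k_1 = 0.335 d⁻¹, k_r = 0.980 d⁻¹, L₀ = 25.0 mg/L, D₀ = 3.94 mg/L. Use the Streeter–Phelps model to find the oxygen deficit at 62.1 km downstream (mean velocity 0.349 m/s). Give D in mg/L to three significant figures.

D ≈ 5.31 mg/L

Travel time t = x/v = 62.1 km / (0.349 m/s) = 62100 m / 0.349 m/s = 177900 s = 2.059 d.
k_1 L₀/(k_r−k_1) = 0.335×25.0/(0.980−0.335) = 8.375/0.6450 = 12.98 mg/L.
e^(−k_1 t) = e^(−0.335×2.059) = 0.5016; e^(−k_r t) = e^(−0.980×2.059) = 0.1329.
D = 12.98 × (0.5016 − 0.1329) + 3.94 × 0.1329 = 4.788 + 0.5236 = 5.311 mg/L.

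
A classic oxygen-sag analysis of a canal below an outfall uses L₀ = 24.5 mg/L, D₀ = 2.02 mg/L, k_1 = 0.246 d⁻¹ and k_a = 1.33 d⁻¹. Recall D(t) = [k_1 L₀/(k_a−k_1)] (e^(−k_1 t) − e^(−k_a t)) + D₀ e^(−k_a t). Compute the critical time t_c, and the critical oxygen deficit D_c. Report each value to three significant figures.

t_c = [1/(k_a−k_1)] ln[(k_a/k_1)(1 − D₀(k_a−k_1)/(k_1 L₀))]
= [1/(1.33−0.246)] ln[(1.33/0.246)(1 − 2.02×1.084/(0.246×24.5))]
= (1/1.084) ln[5.407 × 0.6367] = 0.9225 × ln(3.442) = 0.9225 × 1.236 = 1.140 d.
D_c = (k_1/k_a) L₀ e^(−k_1 t_c) = (0.246/1.33) × 24.5 × e^(−0.246×1.140) = 0.1850 × 24.5 × 0.7554 = 3.423 mg/L.

t_c ≈ 1.14 d; D_c ≈ 3.42 mg/L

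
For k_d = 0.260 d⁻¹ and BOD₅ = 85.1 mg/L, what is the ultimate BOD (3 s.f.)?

BOD₅ = L₀(1 − e^(−5k_d)) ⇒ L₀ = BOD₅ / (1 − e^(−5×0.260))
= 85.1 / (1 − 0.2725) = 85.1 / 0.7275 = 117.0 mg/L.

L₀ ≈ 117 mg/L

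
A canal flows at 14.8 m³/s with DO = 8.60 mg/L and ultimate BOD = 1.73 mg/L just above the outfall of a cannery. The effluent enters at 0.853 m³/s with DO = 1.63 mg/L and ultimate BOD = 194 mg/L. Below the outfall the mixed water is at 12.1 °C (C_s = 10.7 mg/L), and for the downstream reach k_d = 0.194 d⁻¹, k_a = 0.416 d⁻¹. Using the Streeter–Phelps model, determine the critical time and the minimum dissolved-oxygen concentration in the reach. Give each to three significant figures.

t_c ≈ 2.24 d; minimum DO ≈ 7.02 mg/L

Mixed DO = (14.8×8.60 + 0.853×1.63)/(14.8+0.853) = 128.7/15.65 = 8.220 mg/L.
Mixed L₀ = (14.8×1.73 + 0.853×194)/(15.65) = 191.1/15.65 = 12.21 mg/L.
Initial deficit D₀ = C_s − DO₀ = 10.7 − 8.220 = 2.480 mg/L.
t_c = (1/0.2220) ln[(0.416/0.194)(1 − 2.480×0.2220/(0.194×12.21))] = 4.505 × ln(1.646) = 2.244 d.
D_c = (0.194/0.416) × 12.21 × e^(−0.194×2.244) = 0.4663 × 12.21 × 0.6470 = 3.683 mg/L.
Minimum DO = 10.7 − 3.683 = 7.017 mg/L.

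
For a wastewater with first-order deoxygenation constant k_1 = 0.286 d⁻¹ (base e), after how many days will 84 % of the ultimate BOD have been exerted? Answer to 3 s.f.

t ≈ 6.41 d

y/L₀ = 1 − e^(−k_1 t) = 0.84 ⇒ e^(−k_1 t) = 0.160
t = −ln(0.160) / 0.286 = 1.833 / 0.286 = 6.408 d.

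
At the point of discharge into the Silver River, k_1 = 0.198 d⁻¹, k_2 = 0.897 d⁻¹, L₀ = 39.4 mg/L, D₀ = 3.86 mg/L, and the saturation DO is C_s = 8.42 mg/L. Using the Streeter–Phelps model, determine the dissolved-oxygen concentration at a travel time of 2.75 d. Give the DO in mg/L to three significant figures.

k_1 L₀/(k_2−k_1) = 0.198×39.4/(0.897−0.198) = 7.801/0.6990 = 11.16 mg/L.
e^(−k_1 t) = e^(−0.198×2.750) = 0.5801; e^(−k_2 t) = e^(−0.897×2.750) = 0.08486.
D = 11.16 × (0.5801 − 0.08486) + 3.86 × 0.08486 = 5.527 + 0.3276 = 5.855 mg/L.
DO = C_s − D = 8.42 − 5.855 = 2.565 mg/L.

DO ≈ 2.56 mg/L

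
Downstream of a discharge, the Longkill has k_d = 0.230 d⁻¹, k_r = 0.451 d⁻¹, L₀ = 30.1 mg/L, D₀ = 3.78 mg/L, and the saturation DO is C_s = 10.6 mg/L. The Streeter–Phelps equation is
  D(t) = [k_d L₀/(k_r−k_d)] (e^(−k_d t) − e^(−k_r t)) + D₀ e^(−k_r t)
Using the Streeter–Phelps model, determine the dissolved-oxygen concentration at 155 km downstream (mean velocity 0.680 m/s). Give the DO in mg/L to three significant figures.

Travel time t = x/v = 155 km / (0.680 m/s) = 155000 m / 0.680 m/s = 227900 s = 2.638 d.
k_d L₀/(k_r−k_d) = 0.230×30.1/(0.451−0.230) = 6.923/0.2210 = 31.33 mg/L.
e^(−k_d t) = e^(−0.230×2.638) = 0.5451; e^(−k_r t) = e^(−0.451×2.638) = 0.3043.
D = 31.33 × (0.5451 − 0.3043) + 3.78 × 0.3043 = 7.544 + 1.150 = 8.694 mg/L.
DO = C_s − D = 10.6 − 8.694 = 1.906 mg/L.

DO ≈ 1.91 mg/L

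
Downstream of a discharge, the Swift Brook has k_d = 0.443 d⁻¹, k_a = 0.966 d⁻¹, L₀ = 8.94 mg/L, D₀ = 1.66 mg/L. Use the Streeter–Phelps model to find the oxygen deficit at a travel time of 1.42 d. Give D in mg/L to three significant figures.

k_d L₀/(k_a−k_d) = 0.443×8.94/(0.966−0.443) = 3.960/0.5230 = 7.573 mg/L.
e^(−k_d t) = e^(−0.443×1.420) = 0.5331; e^(−k_a t) = e^(−0.966×1.420) = 0.2537.
D = 7.573 × (0.5331 − 0.2537) + 1.66 × 0.2537 = 2.116 + 0.4211 = 2.537 mg/L.

D ≈ 2.54 mg/L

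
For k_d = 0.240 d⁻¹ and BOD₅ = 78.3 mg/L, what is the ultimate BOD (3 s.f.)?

BOD₅ = L₀(1 − e^(−5k_d)) ⇒ L₀ = BOD₅ / (1 − e^(−5×0.240))
= 78.3 / (1 − 0.3012) = 78.3 / 0.6988 = 112.0 mg/L.

L₀ ≈ 112 mg/L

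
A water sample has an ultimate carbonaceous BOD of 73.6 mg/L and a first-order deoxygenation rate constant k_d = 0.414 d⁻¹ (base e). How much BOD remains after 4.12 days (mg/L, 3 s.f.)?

L_t = L₀ e^(−k_d t) = 73.6 × e^(−0.414×4.12) = 73.6 × 0.1816 = 13.37 mg/L.

L ≈ 13.4 mg/L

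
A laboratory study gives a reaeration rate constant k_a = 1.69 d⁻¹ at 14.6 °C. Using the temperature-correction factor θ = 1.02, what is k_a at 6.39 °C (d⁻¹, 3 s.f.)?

k_a ≈ 1.44 d⁻¹

k_a(T₂) = k_a(T₁) · θ^(T₂−T₁) = 1.69 × 1.02^(6.39−14.6)
= 1.69 × 1.02^-8.21 = 1.69 × 0.8499 = 1.436 d⁻¹.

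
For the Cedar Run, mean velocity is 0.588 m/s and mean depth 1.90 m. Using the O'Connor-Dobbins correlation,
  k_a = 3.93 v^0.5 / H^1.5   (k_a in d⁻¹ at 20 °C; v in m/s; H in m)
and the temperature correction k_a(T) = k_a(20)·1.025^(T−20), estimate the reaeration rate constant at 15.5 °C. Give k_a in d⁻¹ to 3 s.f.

k_a(20) = 3.93 × 0.588^0.5 / 1.90^1.5 = 3.93 × 0.7668 / 2.619 = 1.151 d⁻¹.
k_a(15.5) = 1.151 × 1.025^(15.5−20) = 1.151 × 0.8948 = 1.030 d⁻¹.

k_a ≈ 1.03 d⁻¹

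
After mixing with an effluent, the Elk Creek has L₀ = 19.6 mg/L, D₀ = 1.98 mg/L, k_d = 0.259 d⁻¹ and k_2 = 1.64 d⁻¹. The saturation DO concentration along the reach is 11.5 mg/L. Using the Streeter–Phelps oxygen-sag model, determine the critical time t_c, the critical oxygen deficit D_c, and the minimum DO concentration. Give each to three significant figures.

t_c ≈ 0.776 d; D_c ≈ 2.53 mg/L; min DO ≈ 8.97 mg/L

At the critical point dD/dt = 0, so k_d L₀ e^(−k_d t) = k_2 D. Substituting D(t) from the Streeter–Phelps equation and solving for t gives
t_c = ln[(k_2/k_d)(1 − D₀(k_2−k_d)/(k_d L₀))] / (k_2−k_d).
Here k_2−k_d = 1.381 d⁻¹ and 1 − D₀(k_2−k_d)/(k_d L₀) = 1 − 1.98×1.381/(0.259×19.6) = 0.4614, so
t_c = ln(6.332 × 0.4614) / 1.381 = 1.072 / 1.381 = 0.7763 d.
D_c = (k_d/k_2) L₀ e^(−k_d t_c) = (0.259/1.64) × 19.6 × e^(−0.259×0.7763) = 0.1579 × 19.6 × 0.8179 = 2.532 mg/L.
Minimum DO = C_s − D_c = 11.5 − 2.532 = 8.968 mg/L.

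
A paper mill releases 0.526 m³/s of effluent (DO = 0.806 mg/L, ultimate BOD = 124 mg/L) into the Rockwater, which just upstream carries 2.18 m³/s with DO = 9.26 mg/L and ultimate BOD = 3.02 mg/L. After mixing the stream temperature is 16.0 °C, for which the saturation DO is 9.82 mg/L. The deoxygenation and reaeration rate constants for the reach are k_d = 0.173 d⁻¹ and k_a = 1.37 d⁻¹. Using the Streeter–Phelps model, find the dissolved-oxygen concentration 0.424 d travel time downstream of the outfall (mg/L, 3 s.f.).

DO ≈ 7.17 mg/L

Mixed DO = (2.18×9.26 + 0.526×0.806)/(2.18+0.526) = 20.61/2.706 = 7.617 mg/L.
Mixed L₀ = (2.18×3.02 + 0.526×124)/(2.706) = 71.81/2.706 = 26.54 mg/L.
Initial deficit D₀ = C_s − DO₀ = 9.82 − 7.617 = 2.203 mg/L.
D(0.424) = [0.173×26.54/(1.37−0.173)](e^(−0.173×0.424) − e^(−1.37×0.424)) + 2.203 e^(−1.37×0.424)
= 3.835 × (0.9293 − 0.5594) + 2.203 × 0.5594 = 2.651 mg/L.
DO = 9.82 − 2.651 = 7.169 mg/L.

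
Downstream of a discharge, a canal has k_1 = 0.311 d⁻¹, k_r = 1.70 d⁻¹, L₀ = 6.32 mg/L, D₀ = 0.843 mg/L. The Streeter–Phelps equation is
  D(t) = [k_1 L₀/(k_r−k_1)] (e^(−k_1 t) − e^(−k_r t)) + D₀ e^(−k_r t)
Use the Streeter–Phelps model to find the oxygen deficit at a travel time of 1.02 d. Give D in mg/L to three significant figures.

D ≈ 0.929 mg/L

k_1 L₀/(k_r−k_1) = 0.311×6.32/(1.70−0.311) = 1.966/1.389 = 1.415 mg/L.
e^(−k_1 t) = e^(−0.311×1.020) = 0.7282; e^(−k_r t) = e^(−1.70×1.020) = 0.1766.
D = 1.415 × (0.7282 − 0.1766) + 0.843 × 0.1766 = 0.7805 + 0.1489 = 0.9294 mg/L.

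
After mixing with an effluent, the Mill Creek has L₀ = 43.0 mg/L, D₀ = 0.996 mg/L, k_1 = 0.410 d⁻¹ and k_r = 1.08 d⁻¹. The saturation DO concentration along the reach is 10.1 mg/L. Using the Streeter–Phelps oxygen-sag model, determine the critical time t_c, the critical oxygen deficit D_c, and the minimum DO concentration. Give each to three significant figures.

t_c ≈ 1.39 d; D_c ≈ 9.24 mg/L; min DO ≈ 0.860 mg/L

With k_r/k_1 = 2.634 and 1 − D₀(k_r−k_1)/(k_1 L₀) = 0.9621,
t_c = ln(2.634 × 0.9621) / (1.08 − 0.410) = ln(2.534) / 0.6700 = 0.9300/0.6700 = 1.388 d.
L(t_c) = L₀ e^(−k_1 t_c) = 43.0 × 0.5660 = 24.34 mg/L, and at the critical point k_r D_c = k_1 L, so D_c = (0.410/1.08) × 24.34 = 9.240 mg/L.
Minimum DO = C_s − D_c = 10.1 − 9.240 = 0.8599 mg/L.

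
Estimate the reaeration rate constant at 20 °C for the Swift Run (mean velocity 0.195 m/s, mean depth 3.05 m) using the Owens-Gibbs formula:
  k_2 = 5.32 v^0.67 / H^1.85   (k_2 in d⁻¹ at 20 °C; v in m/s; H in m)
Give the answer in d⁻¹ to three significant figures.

k_2 ≈ 0.226 d⁻¹

k_2 = 5.32 × 0.195^0.67 / 3.05^1.85 = 5.32 × 0.3344 / 7.870 = 0.2261 d⁻¹.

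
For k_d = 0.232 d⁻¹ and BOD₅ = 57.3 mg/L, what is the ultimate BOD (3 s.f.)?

L₀ ≈ 83.5 mg/L

BOD₅ = L₀(1 − e^(−5k_d)) ⇒ L₀ = BOD₅ / (1 − e^(−5×0.232))
= 57.3 / (1 − 0.3135) = 57.3 / 0.6865 = 83.47 mg/L.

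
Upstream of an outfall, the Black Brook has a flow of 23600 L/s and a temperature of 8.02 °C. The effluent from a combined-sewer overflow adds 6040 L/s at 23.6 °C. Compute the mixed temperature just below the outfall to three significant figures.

11.2 °C

Flow-weighted mixing: C = (Q_r C_r + Q_w C_w)/(Q_r + Q_w)
= (23600×8.02 + 6040×23.6)/(23600 + 6040) = 331800/29640 = 11.19 °C.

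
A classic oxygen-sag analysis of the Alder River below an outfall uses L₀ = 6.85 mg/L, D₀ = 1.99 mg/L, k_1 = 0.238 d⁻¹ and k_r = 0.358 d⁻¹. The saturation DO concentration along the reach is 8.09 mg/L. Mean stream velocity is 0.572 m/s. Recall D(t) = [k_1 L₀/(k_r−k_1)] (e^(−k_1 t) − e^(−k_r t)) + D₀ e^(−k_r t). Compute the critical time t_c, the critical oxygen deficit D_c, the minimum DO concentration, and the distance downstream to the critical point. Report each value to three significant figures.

t_c = [1/(k_r−k_1)] ln[(k_r/k_1)(1 − D₀(k_r−k_1)/(k_1 L₀))]
= [1/(0.358−0.238)] ln[(0.358/0.238)(1 − 1.99×0.1200/(0.238×6.85))]
= (1/0.1200) ln[1.504 × 0.8535] = 8.333 × ln(1.284) = 8.333 × 0.2499 = 2.082 d.
L(t_c) = L₀ e^(−k_1 t_c) = 6.85 × 0.6092 = 4.173 mg/L, and at the critical point k_r D_c = k_1 L, so D_c = (0.238/0.358) × 4.173 = 2.774 mg/L.
Minimum DO = C_s − D_c = 8.09 − 2.774 = 5.316 mg/L.
x_c = v t_c = 0.572 m/s × 2.082 d × 86400 s/d = 102900 m ≈ 103 km.

t_c ≈ 2.08 d; D_c ≈ 2.77 mg/L; min DO ≈ 5.32 mg/L; x_c ≈ 103 km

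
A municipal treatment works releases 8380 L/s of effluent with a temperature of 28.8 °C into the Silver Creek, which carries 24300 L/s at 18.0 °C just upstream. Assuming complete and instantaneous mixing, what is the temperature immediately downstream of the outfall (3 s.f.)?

Flow-weighted mixing: C = (Q_r C_r + Q_w C_w)/(Q_r + Q_w)
= (24300×18.0 + 8380×28.8)/(24300 + 8380) = 678700/32680 = 20.77 °C.

20.8 °C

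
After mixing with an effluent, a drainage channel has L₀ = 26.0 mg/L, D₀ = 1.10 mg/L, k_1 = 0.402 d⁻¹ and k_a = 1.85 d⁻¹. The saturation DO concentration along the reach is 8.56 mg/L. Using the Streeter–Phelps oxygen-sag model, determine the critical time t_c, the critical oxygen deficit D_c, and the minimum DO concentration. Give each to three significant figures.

t_c ≈ 0.940 d; D_c ≈ 3.87 mg/L; min DO ≈ 4.69 mg/L

At the critical point dD/dt = 0, so k_1 L₀ e^(−k_1 t) = k_a D. Substituting D(t) from the Streeter–Phelps equation and solving for t gives
t_c = ln[(k_a/k_1)(1 − D₀(k_a−k_1)/(k_1 L₀))] / (k_a−k_1).
Here k_a−k_1 = 1.448 d⁻¹ and 1 − D₀(k_a−k_1)/(k_1 L₀) = 1 − 1.10×1.448/(0.402×26.0) = 0.8476, so
t_c = ln(4.602 × 0.8476) / 1.448 = 1.361 / 1.448 = 0.9400 d.
L(t_c) = L₀ e^(−k_1 t_c) = 26.0 × 0.6853 = 17.82 mg/L, and at the critical point k_a D_c = k_1 L, so D_c = (0.402/1.85) × 17.82 = 3.872 mg/L.
Minimum DO = C_s − D_c = 8.56 − 3.872 = 4.688 mg/L.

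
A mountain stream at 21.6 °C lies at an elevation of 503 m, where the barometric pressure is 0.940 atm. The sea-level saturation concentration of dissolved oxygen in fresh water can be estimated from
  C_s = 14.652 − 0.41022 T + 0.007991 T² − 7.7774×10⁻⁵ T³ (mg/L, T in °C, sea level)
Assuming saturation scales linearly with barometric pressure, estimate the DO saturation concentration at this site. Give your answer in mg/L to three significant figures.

At sea level: C_s = 14.652 − 0.41022×21.6 + 0.007991×21.6² − 7.7774×10⁻⁵×21.6³ = 8.736 mg/L.
Pressure correction: C_s' = 8.736 × 0.940 = 8.212 mg/L.

C_s ≈ 8.21 mg/L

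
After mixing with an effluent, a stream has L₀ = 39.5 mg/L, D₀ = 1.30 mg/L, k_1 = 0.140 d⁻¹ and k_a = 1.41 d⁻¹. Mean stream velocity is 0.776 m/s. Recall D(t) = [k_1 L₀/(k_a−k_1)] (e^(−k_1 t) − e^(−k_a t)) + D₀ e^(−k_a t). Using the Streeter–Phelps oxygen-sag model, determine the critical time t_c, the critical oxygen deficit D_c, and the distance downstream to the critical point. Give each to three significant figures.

t_c ≈ 1.54 d; D_c ≈ 3.16 mg/L; x_c ≈ 103 km

t_c = [1/(k_a−k_1)] ln[(k_a/k_1)(1 − D₀(k_a−k_1)/(k_1 L₀))]
= [1/(1.41−0.140)] ln[(1.41/0.140)(1 − 1.30×1.270/(0.140×39.5))]
= (1/1.270) ln[10.07 × 0.7014] = 0.7874 × ln(7.065) = 0.7874 × 1.955 = 1.539 d.
L(t_c) = L₀ e^(−k_1 t_c) = 39.5 × 0.8061 = 31.84 mg/L, and at the critical point k_a D_c = k_1 L, so D_c = (0.140/1.41) × 31.84 = 3.162 mg/L.
x_c = v t_c = 0.776 m/s × 1.539 d × 86400 s/d = 103200 m ≈ 103 km.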